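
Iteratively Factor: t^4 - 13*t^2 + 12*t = (t + 4)*(t^3 - 4*t^2 + 3*t) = t*(t + 4)*(t^2 - 4*t + 3) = t*(t - 3)*(t + 4)*(t - 1)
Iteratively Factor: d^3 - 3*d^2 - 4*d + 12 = (d + 2)*(d^2 - 5*d + 6) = (d - 2)*(d + 2)*(d - 3)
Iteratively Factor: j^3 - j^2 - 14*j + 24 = (j - 2)*(j^2 + j - 12) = (j - 3)*(j - 2)*(j + 4)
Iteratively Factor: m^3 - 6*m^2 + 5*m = (m - 1)*(m^2 - 5*m) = (m - 5)*(m - 1)*(m)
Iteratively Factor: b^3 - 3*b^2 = (b)*(b^2 - 3*b) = b^2*(b - 3)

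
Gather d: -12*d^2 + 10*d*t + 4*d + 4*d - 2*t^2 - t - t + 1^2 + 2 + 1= -12*d^2 + d*(10*t + 8) - 2*t^2 - 2*t + 4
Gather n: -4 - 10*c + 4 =-10*c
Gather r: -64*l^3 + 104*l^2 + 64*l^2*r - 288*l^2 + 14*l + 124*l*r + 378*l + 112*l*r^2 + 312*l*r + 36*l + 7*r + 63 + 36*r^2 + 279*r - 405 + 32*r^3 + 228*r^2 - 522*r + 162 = -64*l^3 - 184*l^2 + 428*l + 32*r^3 + r^2*(112*l + 264) + r*(64*l^2 + 436*l - 236) - 180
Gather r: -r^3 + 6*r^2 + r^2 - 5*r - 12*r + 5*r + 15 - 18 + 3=-r^3 + 7*r^2 - 12*r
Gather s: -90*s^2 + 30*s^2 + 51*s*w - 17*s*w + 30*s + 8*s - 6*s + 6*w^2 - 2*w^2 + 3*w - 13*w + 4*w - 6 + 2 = -60*s^2 + s*(34*w + 32) + 4*w^2 - 6*w - 4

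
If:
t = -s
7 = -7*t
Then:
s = 1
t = -1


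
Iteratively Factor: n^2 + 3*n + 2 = (n + 1)*(n + 2)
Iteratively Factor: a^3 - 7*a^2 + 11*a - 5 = (a - 1)*(a^2 - 6*a + 5) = (a - 1)^2*(a - 5)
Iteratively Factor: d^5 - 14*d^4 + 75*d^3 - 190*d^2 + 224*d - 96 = (d - 4)*(d^4 - 10*d^3 + 35*d^2 - 50*d + 24) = (d - 4)*(d - 3)*(d^3 - 7*d^2 + 14*d - 8) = (d - 4)*(d - 3)*(d - 1)*(d^2 - 6*d + 8) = (d - 4)^2*(d - 3)*(d - 1)*(d - 2)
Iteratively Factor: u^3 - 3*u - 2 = (u + 1)*(u^2 - u - 2) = (u + 1)^2*(u - 2)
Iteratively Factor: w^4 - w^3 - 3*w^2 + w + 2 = (w + 1)*(w^3 - 2*w^2 - w + 2) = (w + 1)^2*(w^2 - 3*w + 2) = (w - 1)*(w + 1)^2*(w - 2)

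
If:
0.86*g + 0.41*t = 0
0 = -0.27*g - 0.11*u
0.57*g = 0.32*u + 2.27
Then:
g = 1.67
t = -3.51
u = -4.11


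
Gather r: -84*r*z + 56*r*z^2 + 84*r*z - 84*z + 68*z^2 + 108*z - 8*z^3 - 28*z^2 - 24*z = 56*r*z^2 - 8*z^3 + 40*z^2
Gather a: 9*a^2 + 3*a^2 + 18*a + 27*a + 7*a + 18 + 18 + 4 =12*a^2 + 52*a + 40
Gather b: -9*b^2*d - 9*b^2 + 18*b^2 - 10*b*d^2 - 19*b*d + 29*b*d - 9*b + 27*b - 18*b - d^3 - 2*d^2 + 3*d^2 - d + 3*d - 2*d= b^2*(9 - 9*d) + b*(-10*d^2 + 10*d) - d^3 + d^2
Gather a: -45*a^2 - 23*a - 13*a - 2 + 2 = -45*a^2 - 36*a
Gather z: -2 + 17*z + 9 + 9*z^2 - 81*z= 9*z^2 - 64*z + 7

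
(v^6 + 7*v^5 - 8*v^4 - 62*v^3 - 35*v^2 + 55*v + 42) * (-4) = -4*v^6 - 28*v^5 + 32*v^4 + 248*v^3 + 140*v^2 - 220*v - 168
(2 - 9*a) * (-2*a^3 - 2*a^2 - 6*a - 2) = 18*a^4 + 14*a^3 + 50*a^2 + 6*a - 4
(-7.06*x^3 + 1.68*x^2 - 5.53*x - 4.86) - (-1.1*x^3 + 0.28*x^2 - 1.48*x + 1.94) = -5.96*x^3 + 1.4*x^2 - 4.05*x - 6.8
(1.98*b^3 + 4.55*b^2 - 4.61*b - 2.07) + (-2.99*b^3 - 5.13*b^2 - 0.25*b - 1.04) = -1.01*b^3 - 0.58*b^2 - 4.86*b - 3.11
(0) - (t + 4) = -t - 4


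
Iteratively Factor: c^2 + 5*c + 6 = (c + 2)*(c + 3)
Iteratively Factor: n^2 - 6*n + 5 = (n - 1)*(n - 5)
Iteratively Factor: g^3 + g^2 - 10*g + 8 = (g - 1)*(g^2 + 2*g - 8) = (g - 2)*(g - 1)*(g + 4)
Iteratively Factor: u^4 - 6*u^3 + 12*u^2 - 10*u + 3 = (u - 1)*(u^3 - 5*u^2 + 7*u - 3) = (u - 3)*(u - 1)*(u^2 - 2*u + 1) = (u - 3)*(u - 1)^2*(u - 1)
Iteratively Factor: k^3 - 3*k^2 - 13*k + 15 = (k + 3)*(k^2 - 6*k + 5) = (k - 5)*(k + 3)*(k - 1)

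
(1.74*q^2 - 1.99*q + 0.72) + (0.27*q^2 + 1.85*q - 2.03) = 2.01*q^2 - 0.14*q - 1.31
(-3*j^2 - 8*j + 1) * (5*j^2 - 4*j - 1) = -15*j^4 - 28*j^3 + 40*j^2 + 4*j - 1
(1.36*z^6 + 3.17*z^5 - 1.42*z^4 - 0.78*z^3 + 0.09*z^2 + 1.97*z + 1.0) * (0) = 0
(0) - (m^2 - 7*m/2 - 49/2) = -m^2 + 7*m/2 + 49/2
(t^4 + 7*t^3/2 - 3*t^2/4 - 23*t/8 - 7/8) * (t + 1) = t^5 + 9*t^4/2 + 11*t^3/4 - 29*t^2/8 - 15*t/4 - 7/8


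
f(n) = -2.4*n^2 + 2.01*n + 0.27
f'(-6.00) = 30.81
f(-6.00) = -98.19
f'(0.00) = 2.01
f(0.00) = 0.27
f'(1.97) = -7.45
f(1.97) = -5.08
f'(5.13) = -22.61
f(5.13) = -52.58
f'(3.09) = -12.82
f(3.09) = -16.43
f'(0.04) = 1.82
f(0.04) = 0.35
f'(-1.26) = 8.06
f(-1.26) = -6.07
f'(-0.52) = 4.51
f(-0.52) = -1.42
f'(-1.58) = 9.59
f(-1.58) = -8.90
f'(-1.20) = 7.77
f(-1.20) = -5.60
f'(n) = 2.01 - 4.8*n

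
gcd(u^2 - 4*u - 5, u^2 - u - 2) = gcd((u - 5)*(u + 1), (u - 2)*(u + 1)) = u + 1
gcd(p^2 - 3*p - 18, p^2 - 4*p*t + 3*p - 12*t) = p + 3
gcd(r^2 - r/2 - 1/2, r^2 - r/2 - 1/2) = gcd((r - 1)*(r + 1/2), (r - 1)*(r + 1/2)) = r^2 - r/2 - 1/2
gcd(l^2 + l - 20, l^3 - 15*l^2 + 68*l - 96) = l - 4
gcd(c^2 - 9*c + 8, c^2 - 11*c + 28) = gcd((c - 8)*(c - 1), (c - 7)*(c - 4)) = 1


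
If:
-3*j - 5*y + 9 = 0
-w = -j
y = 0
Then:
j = 3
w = 3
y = 0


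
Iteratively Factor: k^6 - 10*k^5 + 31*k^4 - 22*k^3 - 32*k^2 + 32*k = (k)*(k^5 - 10*k^4 + 31*k^3 - 22*k^2 - 32*k + 32) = k*(k - 1)*(k^4 - 9*k^3 + 22*k^2 - 32) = k*(k - 4)*(k - 1)*(k^3 - 5*k^2 + 2*k + 8) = k*(k - 4)*(k - 1)*(k + 1)*(k^2 - 6*k + 8) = k*(k - 4)^2*(k - 1)*(k + 1)*(k - 2)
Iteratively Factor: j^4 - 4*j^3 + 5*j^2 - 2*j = (j - 2)*(j^3 - 2*j^2 + j) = (j - 2)*(j - 1)*(j^2 - j) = (j - 2)*(j - 1)^2*(j)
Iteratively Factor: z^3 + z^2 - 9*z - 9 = (z + 1)*(z^2 - 9) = (z - 3)*(z + 1)*(z + 3)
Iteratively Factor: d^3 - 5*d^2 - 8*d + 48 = (d + 3)*(d^2 - 8*d + 16) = (d - 4)*(d + 3)*(d - 4)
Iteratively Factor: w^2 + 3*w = (w + 3)*(w)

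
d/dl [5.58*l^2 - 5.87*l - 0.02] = 11.16*l - 5.87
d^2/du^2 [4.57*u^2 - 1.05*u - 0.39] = 9.14000000000000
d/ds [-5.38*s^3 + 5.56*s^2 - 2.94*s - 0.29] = -16.14*s^2 + 11.12*s - 2.94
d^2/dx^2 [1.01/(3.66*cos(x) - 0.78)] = (13.529556*sin(x)^2 - 2.883348*cos(x) + 13.529556)/(3.66*cos(x) - 0.78)^3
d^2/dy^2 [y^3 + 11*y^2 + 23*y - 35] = 6*y + 22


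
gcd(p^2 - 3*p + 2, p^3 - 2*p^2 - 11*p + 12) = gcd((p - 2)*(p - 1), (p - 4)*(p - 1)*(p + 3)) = p - 1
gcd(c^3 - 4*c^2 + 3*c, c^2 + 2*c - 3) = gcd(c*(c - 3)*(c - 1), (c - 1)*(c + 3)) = c - 1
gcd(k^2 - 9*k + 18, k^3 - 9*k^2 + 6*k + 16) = 1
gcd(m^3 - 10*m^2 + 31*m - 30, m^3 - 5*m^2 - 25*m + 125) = m - 5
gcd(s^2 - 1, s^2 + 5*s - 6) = s - 1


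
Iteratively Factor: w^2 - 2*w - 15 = (w - 5)*(w + 3)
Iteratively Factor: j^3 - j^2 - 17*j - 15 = (j + 1)*(j^2 - 2*j - 15) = (j - 5)*(j + 1)*(j + 3)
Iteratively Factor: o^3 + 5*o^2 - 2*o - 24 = (o + 4)*(o^2 + o - 6) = (o + 3)*(o + 4)*(o - 2)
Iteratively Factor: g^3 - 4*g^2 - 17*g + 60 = (g - 5)*(g^2 + g - 12) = (g - 5)*(g - 3)*(g + 4)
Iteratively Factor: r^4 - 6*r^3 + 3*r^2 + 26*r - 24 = (r - 3)*(r^3 - 3*r^2 - 6*r + 8) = (r - 4)*(r - 3)*(r^2 + r - 2) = (r - 4)*(r - 3)*(r + 2)*(r - 1)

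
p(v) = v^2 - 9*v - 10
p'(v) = 2*v - 9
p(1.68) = -22.30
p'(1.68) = -5.64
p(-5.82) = 76.25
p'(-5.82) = -20.64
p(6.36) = -26.79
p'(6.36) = 3.72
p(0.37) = -13.19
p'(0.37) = -8.26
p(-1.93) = 11.09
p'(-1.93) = -12.86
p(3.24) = -28.66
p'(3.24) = -2.52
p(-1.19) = 2.13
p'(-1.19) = -11.38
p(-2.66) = 21.02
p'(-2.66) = -14.32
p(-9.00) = 152.00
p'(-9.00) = -27.00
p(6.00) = -28.00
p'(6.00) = 3.00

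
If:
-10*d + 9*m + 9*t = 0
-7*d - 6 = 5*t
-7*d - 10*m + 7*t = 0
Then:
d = -459/943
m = -21/943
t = -489/943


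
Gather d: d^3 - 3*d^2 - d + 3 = d^3 - 3*d^2 - d + 3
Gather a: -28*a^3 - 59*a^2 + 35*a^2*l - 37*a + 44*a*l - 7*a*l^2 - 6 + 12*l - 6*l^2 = -28*a^3 + a^2*(35*l - 59) + a*(-7*l^2 + 44*l - 37) - 6*l^2 + 12*l - 6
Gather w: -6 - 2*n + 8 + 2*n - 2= 0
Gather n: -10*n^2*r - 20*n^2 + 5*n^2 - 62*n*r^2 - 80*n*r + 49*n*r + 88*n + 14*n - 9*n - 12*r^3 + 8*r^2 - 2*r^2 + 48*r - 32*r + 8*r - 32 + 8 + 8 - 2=n^2*(-10*r - 15) + n*(-62*r^2 - 31*r + 93) - 12*r^3 + 6*r^2 + 24*r - 18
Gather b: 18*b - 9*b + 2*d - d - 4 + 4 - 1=9*b + d - 1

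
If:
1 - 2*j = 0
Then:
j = 1/2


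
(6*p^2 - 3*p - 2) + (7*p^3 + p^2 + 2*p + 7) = 7*p^3 + 7*p^2 - p + 5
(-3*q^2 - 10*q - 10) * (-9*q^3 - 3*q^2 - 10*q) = 27*q^5 + 99*q^4 + 150*q^3 + 130*q^2 + 100*q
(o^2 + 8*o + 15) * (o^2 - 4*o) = o^4 + 4*o^3 - 17*o^2 - 60*o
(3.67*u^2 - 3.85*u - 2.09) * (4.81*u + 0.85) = 17.6527*u^3 - 15.399*u^2 - 13.3254*u - 1.7765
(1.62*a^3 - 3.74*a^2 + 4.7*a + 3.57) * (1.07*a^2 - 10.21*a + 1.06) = 1.7334*a^5 - 20.542*a^4 + 44.9316*a^3 - 48.1315*a^2 - 31.4677*a + 3.7842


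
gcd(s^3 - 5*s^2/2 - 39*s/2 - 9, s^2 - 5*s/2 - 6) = 1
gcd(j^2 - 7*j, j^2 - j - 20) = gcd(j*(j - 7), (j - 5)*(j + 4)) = 1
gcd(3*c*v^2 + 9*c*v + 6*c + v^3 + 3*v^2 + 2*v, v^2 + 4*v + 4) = v + 2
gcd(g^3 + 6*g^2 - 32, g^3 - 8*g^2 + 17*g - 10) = g - 2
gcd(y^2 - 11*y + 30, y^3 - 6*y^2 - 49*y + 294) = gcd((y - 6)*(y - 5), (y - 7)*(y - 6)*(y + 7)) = y - 6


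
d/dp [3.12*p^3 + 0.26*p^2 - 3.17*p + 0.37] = 9.36*p^2 + 0.52*p - 3.17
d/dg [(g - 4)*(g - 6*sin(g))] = g + (4 - g)*(6*cos(g) - 1) - 6*sin(g)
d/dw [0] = 0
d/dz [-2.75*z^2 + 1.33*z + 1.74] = 1.33 - 5.5*z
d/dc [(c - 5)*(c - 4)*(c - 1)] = 3*c^2 - 20*c + 29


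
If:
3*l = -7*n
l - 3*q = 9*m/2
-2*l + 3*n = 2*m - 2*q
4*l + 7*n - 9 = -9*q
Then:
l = 126/155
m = -66/155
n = -54/155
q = 141/155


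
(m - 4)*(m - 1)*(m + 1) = m^3 - 4*m^2 - m + 4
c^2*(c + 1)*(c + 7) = c^4 + 8*c^3 + 7*c^2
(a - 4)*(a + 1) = a^2 - 3*a - 4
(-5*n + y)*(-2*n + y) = 10*n^2 - 7*n*y + y^2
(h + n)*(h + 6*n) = h^2 + 7*h*n + 6*n^2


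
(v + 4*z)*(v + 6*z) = v^2 + 10*v*z + 24*z^2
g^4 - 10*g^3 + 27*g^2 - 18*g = g*(g - 6)*(g - 3)*(g - 1)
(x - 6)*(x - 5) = x^2 - 11*x + 30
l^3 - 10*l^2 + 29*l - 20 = (l - 5)*(l - 4)*(l - 1)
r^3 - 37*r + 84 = (r - 4)*(r - 3)*(r + 7)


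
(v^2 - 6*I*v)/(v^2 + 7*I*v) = (v - 6*I)/(v + 7*I)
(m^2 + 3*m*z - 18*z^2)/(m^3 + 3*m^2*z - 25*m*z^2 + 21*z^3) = (-m - 6*z)/(-m^2 - 6*m*z + 7*z^2)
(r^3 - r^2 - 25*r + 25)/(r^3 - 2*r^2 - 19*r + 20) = (r + 5)/(r + 4)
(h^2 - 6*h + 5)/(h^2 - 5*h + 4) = (h - 5)/(h - 4)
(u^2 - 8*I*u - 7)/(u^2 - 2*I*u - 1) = (u - 7*I)/(u - I)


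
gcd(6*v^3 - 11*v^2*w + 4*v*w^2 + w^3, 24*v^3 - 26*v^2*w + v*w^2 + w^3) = 6*v^2 - 5*v*w - w^2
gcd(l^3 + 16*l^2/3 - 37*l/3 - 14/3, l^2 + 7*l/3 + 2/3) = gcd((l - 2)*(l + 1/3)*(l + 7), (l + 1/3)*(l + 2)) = l + 1/3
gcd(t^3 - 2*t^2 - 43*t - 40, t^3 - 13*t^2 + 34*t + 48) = t^2 - 7*t - 8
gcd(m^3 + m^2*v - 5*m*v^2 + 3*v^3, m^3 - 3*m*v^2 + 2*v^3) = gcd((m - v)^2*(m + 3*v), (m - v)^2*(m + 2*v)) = m^2 - 2*m*v + v^2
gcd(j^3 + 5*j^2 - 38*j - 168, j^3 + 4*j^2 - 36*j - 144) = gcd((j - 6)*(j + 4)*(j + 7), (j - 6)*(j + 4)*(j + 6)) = j^2 - 2*j - 24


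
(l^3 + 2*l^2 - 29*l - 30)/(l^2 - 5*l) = l + 7 + 6/l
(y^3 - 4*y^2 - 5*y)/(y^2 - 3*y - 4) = y*(y - 5)/(y - 4)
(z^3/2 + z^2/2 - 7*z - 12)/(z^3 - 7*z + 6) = (z^2/2 - z - 4)/(z^2 - 3*z + 2)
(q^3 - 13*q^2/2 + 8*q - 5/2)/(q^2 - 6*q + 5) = q - 1/2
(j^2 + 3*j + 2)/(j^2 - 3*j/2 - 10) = 2*(j^2 + 3*j + 2)/(2*j^2 - 3*j - 20)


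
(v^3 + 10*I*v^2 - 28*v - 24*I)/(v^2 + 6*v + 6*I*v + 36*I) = (v^2 + 4*I*v - 4)/(v + 6)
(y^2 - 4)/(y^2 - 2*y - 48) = (4 - y^2)/(-y^2 + 2*y + 48)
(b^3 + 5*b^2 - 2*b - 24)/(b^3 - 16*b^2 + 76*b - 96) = (b^2 + 7*b + 12)/(b^2 - 14*b + 48)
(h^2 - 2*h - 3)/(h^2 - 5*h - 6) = (h - 3)/(h - 6)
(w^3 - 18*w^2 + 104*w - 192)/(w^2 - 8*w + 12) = (w^2 - 12*w + 32)/(w - 2)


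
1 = 1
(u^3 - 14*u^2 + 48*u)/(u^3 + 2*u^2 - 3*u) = (u^2 - 14*u + 48)/(u^2 + 2*u - 3)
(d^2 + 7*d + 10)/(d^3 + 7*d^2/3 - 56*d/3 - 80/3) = 3*(d + 2)/(3*d^2 - 8*d - 16)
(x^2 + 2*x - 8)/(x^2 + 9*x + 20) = (x - 2)/(x + 5)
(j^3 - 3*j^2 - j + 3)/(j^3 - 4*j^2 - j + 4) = (j - 3)/(j - 4)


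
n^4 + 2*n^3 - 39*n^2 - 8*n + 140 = (n - 5)*(n - 2)*(n + 2)*(n + 7)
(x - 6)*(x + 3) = x^2 - 3*x - 18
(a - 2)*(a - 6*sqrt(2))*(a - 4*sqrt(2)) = a^3 - 10*sqrt(2)*a^2 - 2*a^2 + 20*sqrt(2)*a + 48*a - 96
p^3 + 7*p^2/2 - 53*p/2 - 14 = (p - 4)*(p + 1/2)*(p + 7)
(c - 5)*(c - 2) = c^2 - 7*c + 10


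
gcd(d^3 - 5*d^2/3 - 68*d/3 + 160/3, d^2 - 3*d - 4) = d - 4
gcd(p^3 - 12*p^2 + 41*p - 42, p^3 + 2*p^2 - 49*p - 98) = p - 7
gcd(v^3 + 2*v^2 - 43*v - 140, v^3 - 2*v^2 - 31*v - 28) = v^2 - 3*v - 28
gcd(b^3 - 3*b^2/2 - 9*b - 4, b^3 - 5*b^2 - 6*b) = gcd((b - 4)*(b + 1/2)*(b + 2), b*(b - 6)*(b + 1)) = 1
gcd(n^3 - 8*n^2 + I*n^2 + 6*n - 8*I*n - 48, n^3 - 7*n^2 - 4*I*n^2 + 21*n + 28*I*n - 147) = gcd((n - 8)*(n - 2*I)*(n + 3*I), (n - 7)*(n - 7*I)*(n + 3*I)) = n + 3*I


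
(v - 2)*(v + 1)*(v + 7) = v^3 + 6*v^2 - 9*v - 14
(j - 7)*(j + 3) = j^2 - 4*j - 21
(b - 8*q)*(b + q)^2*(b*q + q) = b^4*q - 6*b^3*q^2 + b^3*q - 15*b^2*q^3 - 6*b^2*q^2 - 8*b*q^4 - 15*b*q^3 - 8*q^4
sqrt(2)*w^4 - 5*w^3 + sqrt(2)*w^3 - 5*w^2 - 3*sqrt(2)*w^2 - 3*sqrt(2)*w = w*(w + 1)*(w - 3*sqrt(2))*(sqrt(2)*w + 1)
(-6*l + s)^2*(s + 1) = 36*l^2*s + 36*l^2 - 12*l*s^2 - 12*l*s + s^3 + s^2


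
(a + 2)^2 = a^2 + 4*a + 4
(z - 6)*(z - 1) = z^2 - 7*z + 6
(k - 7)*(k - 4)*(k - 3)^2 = k^4 - 17*k^3 + 103*k^2 - 267*k + 252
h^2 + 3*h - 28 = (h - 4)*(h + 7)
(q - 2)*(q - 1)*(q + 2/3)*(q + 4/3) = q^4 - q^3 - 28*q^2/9 + 4*q/3 + 16/9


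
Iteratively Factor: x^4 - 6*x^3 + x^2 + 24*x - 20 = (x - 5)*(x^3 - x^2 - 4*x + 4) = (x - 5)*(x + 2)*(x^2 - 3*x + 2) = (x - 5)*(x - 2)*(x + 2)*(x - 1)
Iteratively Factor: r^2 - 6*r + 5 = (r - 1)*(r - 5)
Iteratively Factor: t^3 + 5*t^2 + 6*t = (t)*(t^2 + 5*t + 6) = t*(t + 3)*(t + 2)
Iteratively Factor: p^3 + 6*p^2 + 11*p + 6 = (p + 1)*(p^2 + 5*p + 6) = (p + 1)*(p + 2)*(p + 3)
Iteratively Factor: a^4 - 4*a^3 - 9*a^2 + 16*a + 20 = (a + 2)*(a^3 - 6*a^2 + 3*a + 10) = (a - 2)*(a + 2)*(a^2 - 4*a - 5) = (a - 5)*(a - 2)*(a + 2)*(a + 1)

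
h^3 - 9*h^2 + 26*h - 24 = (h - 4)*(h - 3)*(h - 2)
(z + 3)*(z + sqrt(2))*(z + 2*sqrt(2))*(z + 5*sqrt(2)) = z^4 + 3*z^3 + 8*sqrt(2)*z^3 + 24*sqrt(2)*z^2 + 34*z^2 + 20*sqrt(2)*z + 102*z + 60*sqrt(2)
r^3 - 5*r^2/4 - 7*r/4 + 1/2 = (r - 2)*(r - 1/4)*(r + 1)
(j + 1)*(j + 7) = j^2 + 8*j + 7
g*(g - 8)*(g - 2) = g^3 - 10*g^2 + 16*g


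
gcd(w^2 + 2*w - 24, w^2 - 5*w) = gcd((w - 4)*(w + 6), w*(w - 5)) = 1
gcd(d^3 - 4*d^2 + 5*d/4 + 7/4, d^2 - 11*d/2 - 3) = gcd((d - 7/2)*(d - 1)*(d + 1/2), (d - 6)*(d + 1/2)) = d + 1/2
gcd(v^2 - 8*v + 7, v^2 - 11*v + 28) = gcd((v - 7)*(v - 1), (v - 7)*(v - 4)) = v - 7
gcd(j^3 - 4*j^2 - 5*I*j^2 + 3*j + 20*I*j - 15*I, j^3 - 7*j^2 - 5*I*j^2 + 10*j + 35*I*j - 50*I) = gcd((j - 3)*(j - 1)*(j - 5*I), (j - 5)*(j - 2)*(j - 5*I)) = j - 5*I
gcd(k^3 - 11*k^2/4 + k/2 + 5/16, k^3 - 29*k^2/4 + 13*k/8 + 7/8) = k^2 - k/4 - 1/8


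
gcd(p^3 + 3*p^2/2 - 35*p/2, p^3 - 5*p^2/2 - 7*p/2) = p^2 - 7*p/2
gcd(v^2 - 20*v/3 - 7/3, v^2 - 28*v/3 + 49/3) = v - 7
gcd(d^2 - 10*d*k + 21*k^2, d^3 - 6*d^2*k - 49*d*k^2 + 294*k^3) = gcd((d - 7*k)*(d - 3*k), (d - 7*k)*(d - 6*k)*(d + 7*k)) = d - 7*k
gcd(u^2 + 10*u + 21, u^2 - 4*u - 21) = u + 3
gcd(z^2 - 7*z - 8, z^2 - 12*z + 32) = z - 8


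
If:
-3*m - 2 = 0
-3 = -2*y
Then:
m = -2/3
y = 3/2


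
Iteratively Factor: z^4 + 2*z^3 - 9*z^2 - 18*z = (z - 3)*(z^3 + 5*z^2 + 6*z) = (z - 3)*(z + 2)*(z^2 + 3*z) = (z - 3)*(z + 2)*(z + 3)*(z)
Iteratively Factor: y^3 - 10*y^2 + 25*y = (y)*(y^2 - 10*y + 25) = y*(y - 5)*(y - 5)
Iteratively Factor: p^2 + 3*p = (p)*(p + 3)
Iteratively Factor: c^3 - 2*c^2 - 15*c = (c - 5)*(c^2 + 3*c) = (c - 5)*(c + 3)*(c)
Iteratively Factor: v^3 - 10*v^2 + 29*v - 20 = (v - 1)*(v^2 - 9*v + 20) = (v - 5)*(v - 1)*(v - 4)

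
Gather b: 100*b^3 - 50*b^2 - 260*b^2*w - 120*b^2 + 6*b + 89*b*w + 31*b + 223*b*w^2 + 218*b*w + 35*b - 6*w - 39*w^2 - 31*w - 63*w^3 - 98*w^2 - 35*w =100*b^3 + b^2*(-260*w - 170) + b*(223*w^2 + 307*w + 72) - 63*w^3 - 137*w^2 - 72*w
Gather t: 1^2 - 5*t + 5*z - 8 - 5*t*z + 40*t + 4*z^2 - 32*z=t*(35 - 5*z) + 4*z^2 - 27*z - 7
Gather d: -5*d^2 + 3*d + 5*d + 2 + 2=-5*d^2 + 8*d + 4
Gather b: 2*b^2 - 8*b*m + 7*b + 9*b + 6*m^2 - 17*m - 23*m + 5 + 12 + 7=2*b^2 + b*(16 - 8*m) + 6*m^2 - 40*m + 24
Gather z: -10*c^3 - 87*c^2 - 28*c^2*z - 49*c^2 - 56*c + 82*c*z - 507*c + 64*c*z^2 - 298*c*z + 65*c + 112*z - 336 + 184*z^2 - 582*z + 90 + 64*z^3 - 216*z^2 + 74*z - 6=-10*c^3 - 136*c^2 - 498*c + 64*z^3 + z^2*(64*c - 32) + z*(-28*c^2 - 216*c - 396) - 252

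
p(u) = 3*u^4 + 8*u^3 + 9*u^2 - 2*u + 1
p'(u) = 12*u^3 + 24*u^2 + 18*u - 2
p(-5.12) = 1235.01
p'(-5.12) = -1075.63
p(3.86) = 1253.47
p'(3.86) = 1115.22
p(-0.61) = 4.17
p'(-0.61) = -6.77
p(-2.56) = 59.73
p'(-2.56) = -92.12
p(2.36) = 244.62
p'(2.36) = 331.88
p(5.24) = 3650.42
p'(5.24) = 2477.84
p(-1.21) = 8.86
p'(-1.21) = -9.90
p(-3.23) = 158.31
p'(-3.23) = -214.13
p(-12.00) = 49705.00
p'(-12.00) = -17498.00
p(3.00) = 535.00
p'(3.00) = 592.00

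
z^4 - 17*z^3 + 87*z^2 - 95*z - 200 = (z - 8)*(z - 5)^2*(z + 1)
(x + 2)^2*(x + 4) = x^3 + 8*x^2 + 20*x + 16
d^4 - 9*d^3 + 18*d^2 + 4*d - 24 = (d - 6)*(d - 2)^2*(d + 1)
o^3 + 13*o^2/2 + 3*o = o*(o + 1/2)*(o + 6)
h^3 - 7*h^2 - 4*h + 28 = (h - 7)*(h - 2)*(h + 2)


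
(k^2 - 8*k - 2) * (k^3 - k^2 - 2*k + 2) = k^5 - 9*k^4 + 4*k^3 + 20*k^2 - 12*k - 4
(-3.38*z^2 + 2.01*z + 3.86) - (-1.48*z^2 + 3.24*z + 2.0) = -1.9*z^2 - 1.23*z + 1.86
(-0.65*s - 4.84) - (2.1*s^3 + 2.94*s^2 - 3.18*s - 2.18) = -2.1*s^3 - 2.94*s^2 + 2.53*s - 2.66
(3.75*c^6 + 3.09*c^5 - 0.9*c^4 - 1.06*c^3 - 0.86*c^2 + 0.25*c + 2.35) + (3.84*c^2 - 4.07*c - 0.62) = 3.75*c^6 + 3.09*c^5 - 0.9*c^4 - 1.06*c^3 + 2.98*c^2 - 3.82*c + 1.73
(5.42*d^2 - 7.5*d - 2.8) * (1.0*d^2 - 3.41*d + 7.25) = 5.42*d^4 - 25.9822*d^3 + 62.07*d^2 - 44.827*d - 20.3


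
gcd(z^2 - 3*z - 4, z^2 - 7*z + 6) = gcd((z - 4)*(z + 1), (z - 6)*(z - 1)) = 1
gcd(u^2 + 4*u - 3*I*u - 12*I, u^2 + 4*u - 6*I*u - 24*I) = u + 4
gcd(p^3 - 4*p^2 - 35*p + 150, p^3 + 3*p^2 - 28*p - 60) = p^2 + p - 30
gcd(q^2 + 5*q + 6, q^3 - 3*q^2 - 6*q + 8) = q + 2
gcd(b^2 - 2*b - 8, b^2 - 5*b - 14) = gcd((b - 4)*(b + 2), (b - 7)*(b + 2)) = b + 2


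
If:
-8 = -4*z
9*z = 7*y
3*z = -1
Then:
No Solution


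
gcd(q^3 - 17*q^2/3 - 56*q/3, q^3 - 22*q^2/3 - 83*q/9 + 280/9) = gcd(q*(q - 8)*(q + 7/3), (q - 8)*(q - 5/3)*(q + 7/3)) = q^2 - 17*q/3 - 56/3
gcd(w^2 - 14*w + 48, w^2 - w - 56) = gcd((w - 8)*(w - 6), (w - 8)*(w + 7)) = w - 8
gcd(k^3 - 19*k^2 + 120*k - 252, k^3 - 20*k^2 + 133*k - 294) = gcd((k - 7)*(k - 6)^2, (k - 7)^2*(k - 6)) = k^2 - 13*k + 42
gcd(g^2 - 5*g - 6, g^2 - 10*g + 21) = 1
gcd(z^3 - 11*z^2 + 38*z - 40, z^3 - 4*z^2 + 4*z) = z - 2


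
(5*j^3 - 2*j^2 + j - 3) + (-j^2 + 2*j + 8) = 5*j^3 - 3*j^2 + 3*j + 5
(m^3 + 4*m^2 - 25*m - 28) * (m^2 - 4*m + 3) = m^5 - 38*m^3 + 84*m^2 + 37*m - 84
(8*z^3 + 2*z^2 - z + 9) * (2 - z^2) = -8*z^5 - 2*z^4 + 17*z^3 - 5*z^2 - 2*z + 18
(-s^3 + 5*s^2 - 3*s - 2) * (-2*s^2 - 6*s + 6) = 2*s^5 - 4*s^4 - 30*s^3 + 52*s^2 - 6*s - 12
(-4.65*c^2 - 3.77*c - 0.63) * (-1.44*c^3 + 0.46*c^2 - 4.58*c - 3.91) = 6.696*c^5 + 3.2898*c^4 + 20.47*c^3 + 35.1583*c^2 + 17.6261*c + 2.4633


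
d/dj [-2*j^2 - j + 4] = -4*j - 1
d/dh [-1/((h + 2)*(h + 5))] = (2*h + 7)/((h + 2)^2*(h + 5)^2)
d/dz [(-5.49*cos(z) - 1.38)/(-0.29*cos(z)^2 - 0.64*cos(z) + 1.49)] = (1.5921*cos(z)^2 + 0.8004*cos(z) + 9.0633)*sin(z)/(0.0841*cos(z)^4 + 0.3712*cos(z)^3 - 0.4546*cos(z)^2 - 1.9072*cos(z) + 2.2201)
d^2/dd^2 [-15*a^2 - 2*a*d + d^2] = 2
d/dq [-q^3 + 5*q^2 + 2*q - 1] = -3*q^2 + 10*q + 2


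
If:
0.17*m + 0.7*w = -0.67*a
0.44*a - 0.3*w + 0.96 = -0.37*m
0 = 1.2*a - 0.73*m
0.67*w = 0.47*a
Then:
No Solution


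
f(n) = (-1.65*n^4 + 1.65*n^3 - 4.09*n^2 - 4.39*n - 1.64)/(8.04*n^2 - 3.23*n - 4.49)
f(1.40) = -2.61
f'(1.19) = 16.54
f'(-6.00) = 2.60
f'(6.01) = -2.31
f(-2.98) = -2.60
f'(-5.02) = 2.20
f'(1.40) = 3.87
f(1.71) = -2.00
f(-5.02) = -6.25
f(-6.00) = -8.60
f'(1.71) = 0.86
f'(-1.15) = 0.54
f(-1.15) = -0.75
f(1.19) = -4.32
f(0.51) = 1.20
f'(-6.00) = 2.60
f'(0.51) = 3.48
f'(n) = (3.23 - 16.08*n)*(-1.65*n^4 + 1.65*n^3 - 4.09*n^2 - 4.39*n - 1.64)/(8.04*n^2 - 3.23*n - 4.49)^2 + (-6.6*n^3 + 4.95*n^2 - 8.18*n - 4.39)/(8.04*n^2 - 3.23*n - 4.49)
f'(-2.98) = 1.38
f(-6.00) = -8.60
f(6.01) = -7.39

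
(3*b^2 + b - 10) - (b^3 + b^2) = -b^3 + 2*b^2 + b - 10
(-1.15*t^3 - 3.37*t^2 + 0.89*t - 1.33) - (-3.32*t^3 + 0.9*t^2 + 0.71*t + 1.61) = 2.17*t^3 - 4.27*t^2 + 0.18*t - 2.94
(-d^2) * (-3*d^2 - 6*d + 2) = 3*d^4 + 6*d^3 - 2*d^2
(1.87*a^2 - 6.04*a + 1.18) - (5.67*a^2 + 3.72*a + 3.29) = -3.8*a^2 - 9.76*a - 2.11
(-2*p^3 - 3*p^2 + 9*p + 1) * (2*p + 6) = -4*p^4 - 18*p^3 + 56*p + 6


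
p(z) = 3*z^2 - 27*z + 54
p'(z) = 6*z - 27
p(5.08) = -5.74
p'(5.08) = 3.48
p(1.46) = 20.97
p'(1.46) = -18.24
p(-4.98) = 262.86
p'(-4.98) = -56.88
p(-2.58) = 143.63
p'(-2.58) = -42.48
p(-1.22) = 91.41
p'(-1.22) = -34.32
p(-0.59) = 70.97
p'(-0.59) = -30.54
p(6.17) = 1.62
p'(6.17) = 10.02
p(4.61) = -6.71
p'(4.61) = 0.66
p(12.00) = 162.00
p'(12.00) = 45.00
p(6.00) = 0.00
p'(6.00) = 9.00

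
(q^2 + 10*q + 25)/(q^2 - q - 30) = (q + 5)/(q - 6)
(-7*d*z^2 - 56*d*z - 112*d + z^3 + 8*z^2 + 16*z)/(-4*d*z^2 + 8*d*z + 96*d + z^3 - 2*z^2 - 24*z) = (-7*d*z - 28*d + z^2 + 4*z)/(-4*d*z + 24*d + z^2 - 6*z)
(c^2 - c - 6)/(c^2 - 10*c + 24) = (c^2 - c - 6)/(c^2 - 10*c + 24)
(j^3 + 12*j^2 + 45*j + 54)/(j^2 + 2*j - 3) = (j^2 + 9*j + 18)/(j - 1)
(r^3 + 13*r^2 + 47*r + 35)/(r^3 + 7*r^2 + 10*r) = (r^2 + 8*r + 7)/(r*(r + 2))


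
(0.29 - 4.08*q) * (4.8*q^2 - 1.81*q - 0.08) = -19.584*q^3 + 8.7768*q^2 - 0.1985*q - 0.0232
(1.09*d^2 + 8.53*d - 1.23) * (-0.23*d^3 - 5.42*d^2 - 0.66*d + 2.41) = -0.2507*d^5 - 7.8697*d^4 - 46.6691*d^3 + 3.6637*d^2 + 21.3691*d - 2.9643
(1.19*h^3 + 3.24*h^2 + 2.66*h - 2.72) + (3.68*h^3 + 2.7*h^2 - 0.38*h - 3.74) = 4.87*h^3 + 5.94*h^2 + 2.28*h - 6.46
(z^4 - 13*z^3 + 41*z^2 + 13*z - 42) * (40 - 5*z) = -5*z^5 + 105*z^4 - 725*z^3 + 1575*z^2 + 730*z - 1680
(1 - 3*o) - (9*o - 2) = 3 - 12*o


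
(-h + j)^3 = -h^3 + 3*h^2*j - 3*h*j^2 + j^3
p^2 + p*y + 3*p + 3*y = (p + 3)*(p + y)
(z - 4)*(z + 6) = z^2 + 2*z - 24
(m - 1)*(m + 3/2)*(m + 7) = m^3 + 15*m^2/2 + 2*m - 21/2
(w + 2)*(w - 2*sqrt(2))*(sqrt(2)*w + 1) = sqrt(2)*w^3 - 3*w^2 + 2*sqrt(2)*w^2 - 6*w - 2*sqrt(2)*w - 4*sqrt(2)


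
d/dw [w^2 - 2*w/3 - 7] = 2*w - 2/3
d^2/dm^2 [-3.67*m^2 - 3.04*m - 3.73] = -7.34000000000000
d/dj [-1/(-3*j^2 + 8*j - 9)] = 2*(4 - 3*j)/(3*j^2 - 8*j + 9)^2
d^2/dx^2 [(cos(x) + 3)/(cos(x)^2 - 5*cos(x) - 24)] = (sin(x)^2 - 8*cos(x) + 1)/(cos(x) - 8)^3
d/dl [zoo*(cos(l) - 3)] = zoo*sin(l)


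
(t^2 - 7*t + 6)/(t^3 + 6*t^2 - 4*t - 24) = (t^2 - 7*t + 6)/(t^3 + 6*t^2 - 4*t - 24)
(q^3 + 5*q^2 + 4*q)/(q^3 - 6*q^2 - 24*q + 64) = q*(q + 1)/(q^2 - 10*q + 16)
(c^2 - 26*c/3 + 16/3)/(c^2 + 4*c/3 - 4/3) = (c - 8)/(c + 2)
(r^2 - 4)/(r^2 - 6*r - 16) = (r - 2)/(r - 8)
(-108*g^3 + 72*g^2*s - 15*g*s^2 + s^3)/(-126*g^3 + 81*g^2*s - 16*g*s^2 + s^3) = (-6*g + s)/(-7*g + s)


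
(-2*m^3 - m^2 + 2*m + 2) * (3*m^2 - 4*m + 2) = -6*m^5 + 5*m^4 + 6*m^3 - 4*m^2 - 4*m + 4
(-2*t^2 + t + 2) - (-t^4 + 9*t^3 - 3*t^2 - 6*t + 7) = t^4 - 9*t^3 + t^2 + 7*t - 5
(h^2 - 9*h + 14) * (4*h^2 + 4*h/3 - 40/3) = 4*h^4 - 104*h^3/3 + 92*h^2/3 + 416*h/3 - 560/3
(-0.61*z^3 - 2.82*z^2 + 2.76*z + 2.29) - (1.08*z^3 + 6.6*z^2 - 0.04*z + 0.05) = -1.69*z^3 - 9.42*z^2 + 2.8*z + 2.24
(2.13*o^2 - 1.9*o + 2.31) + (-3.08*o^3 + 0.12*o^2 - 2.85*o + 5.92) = -3.08*o^3 + 2.25*o^2 - 4.75*o + 8.23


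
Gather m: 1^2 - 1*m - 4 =-m - 3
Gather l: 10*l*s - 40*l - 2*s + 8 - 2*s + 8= l*(10*s - 40) - 4*s + 16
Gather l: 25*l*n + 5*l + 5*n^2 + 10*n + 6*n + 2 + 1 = l*(25*n + 5) + 5*n^2 + 16*n + 3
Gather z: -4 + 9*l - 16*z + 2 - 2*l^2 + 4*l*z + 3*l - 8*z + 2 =-2*l^2 + 12*l + z*(4*l - 24)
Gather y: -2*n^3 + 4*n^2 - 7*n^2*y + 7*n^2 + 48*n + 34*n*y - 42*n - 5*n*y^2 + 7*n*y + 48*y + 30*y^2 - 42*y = -2*n^3 + 11*n^2 + 6*n + y^2*(30 - 5*n) + y*(-7*n^2 + 41*n + 6)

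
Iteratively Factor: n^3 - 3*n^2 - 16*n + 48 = (n + 4)*(n^2 - 7*n + 12) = (n - 4)*(n + 4)*(n - 3)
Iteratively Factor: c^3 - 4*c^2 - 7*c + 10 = (c - 5)*(c^2 + c - 2) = (c - 5)*(c - 1)*(c + 2)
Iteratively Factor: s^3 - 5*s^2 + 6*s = (s - 3)*(s^2 - 2*s) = (s - 3)*(s - 2)*(s)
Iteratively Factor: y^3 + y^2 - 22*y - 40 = (y + 2)*(y^2 - y - 20) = (y + 2)*(y + 4)*(y - 5)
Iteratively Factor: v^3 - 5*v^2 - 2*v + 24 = (v - 3)*(v^2 - 2*v - 8) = (v - 4)*(v - 3)*(v + 2)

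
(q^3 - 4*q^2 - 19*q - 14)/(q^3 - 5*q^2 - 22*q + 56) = (q^2 + 3*q + 2)/(q^2 + 2*q - 8)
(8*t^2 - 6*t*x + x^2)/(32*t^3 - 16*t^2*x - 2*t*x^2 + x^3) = 1/(4*t + x)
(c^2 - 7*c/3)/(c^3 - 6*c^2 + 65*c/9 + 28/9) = 3*c/(3*c^2 - 11*c - 4)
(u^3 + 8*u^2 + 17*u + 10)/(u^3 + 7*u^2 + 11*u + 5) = (u + 2)/(u + 1)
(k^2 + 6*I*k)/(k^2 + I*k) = (k + 6*I)/(k + I)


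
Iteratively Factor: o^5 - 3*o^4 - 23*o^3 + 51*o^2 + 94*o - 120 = (o - 3)*(o^4 - 23*o^2 - 18*o + 40) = (o - 3)*(o + 4)*(o^3 - 4*o^2 - 7*o + 10) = (o - 5)*(o - 3)*(o + 4)*(o^2 + o - 2) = (o - 5)*(o - 3)*(o + 2)*(o + 4)*(o - 1)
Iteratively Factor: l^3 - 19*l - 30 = (l - 5)*(l^2 + 5*l + 6) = (l - 5)*(l + 3)*(l + 2)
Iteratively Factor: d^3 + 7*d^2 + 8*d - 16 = (d - 1)*(d^2 + 8*d + 16) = (d - 1)*(d + 4)*(d + 4)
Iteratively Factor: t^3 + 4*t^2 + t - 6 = (t + 3)*(t^2 + t - 2) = (t - 1)*(t + 3)*(t + 2)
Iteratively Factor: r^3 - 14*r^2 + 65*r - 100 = (r - 5)*(r^2 - 9*r + 20) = (r - 5)^2*(r - 4)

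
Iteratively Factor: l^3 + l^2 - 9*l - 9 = (l - 3)*(l^2 + 4*l + 3) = (l - 3)*(l + 3)*(l + 1)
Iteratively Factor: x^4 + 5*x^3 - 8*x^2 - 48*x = (x - 3)*(x^3 + 8*x^2 + 16*x) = x*(x - 3)*(x^2 + 8*x + 16) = x*(x - 3)*(x + 4)*(x + 4)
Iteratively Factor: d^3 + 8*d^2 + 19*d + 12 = (d + 4)*(d^2 + 4*d + 3) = (d + 3)*(d + 4)*(d + 1)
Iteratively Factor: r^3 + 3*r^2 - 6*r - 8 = (r + 4)*(r^2 - r - 2) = (r + 1)*(r + 4)*(r - 2)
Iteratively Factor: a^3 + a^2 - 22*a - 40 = (a + 4)*(a^2 - 3*a - 10) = (a + 2)*(a + 4)*(a - 5)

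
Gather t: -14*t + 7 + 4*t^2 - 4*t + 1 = 4*t^2 - 18*t + 8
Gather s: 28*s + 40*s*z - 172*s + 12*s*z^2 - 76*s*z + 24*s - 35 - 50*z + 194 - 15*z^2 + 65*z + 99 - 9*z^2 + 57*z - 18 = s*(12*z^2 - 36*z - 120) - 24*z^2 + 72*z + 240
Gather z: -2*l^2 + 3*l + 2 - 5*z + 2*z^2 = -2*l^2 + 3*l + 2*z^2 - 5*z + 2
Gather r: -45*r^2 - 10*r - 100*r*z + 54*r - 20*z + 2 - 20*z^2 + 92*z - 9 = -45*r^2 + r*(44 - 100*z) - 20*z^2 + 72*z - 7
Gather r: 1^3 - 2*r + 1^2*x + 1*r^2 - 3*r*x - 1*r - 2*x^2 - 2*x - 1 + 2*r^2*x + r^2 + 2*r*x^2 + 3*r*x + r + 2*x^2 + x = r^2*(2*x + 2) + r*(2*x^2 - 2)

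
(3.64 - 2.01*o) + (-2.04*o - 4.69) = -4.05*o - 1.05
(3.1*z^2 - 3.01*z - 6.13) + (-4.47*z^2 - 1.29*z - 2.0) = -1.37*z^2 - 4.3*z - 8.13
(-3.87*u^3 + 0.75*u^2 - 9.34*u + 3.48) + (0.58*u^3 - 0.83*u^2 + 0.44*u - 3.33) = -3.29*u^3 - 0.08*u^2 - 8.9*u + 0.15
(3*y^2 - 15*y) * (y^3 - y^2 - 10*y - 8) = 3*y^5 - 18*y^4 - 15*y^3 + 126*y^2 + 120*y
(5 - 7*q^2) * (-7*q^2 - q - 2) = 49*q^4 + 7*q^3 - 21*q^2 - 5*q - 10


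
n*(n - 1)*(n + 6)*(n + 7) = n^4 + 12*n^3 + 29*n^2 - 42*n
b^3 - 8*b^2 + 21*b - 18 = (b - 3)^2*(b - 2)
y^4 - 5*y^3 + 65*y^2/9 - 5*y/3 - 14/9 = (y - 7/3)*(y - 2)*(y - 1)*(y + 1/3)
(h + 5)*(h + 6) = h^2 + 11*h + 30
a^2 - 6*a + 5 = (a - 5)*(a - 1)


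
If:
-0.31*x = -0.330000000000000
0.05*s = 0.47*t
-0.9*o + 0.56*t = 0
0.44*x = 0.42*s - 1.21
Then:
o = 0.26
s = 4.00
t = 0.43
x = 1.06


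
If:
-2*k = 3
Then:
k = -3/2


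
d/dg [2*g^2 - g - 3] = 4*g - 1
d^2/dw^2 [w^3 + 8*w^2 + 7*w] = 6*w + 16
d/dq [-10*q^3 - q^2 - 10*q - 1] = -30*q^2 - 2*q - 10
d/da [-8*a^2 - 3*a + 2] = -16*a - 3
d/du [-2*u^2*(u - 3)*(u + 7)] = 4*u*(-2*u^2 - 6*u + 21)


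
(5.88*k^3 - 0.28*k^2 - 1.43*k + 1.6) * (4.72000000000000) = 27.7536*k^3 - 1.3216*k^2 - 6.7496*k + 7.552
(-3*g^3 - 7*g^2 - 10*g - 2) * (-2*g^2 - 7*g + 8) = 6*g^5 + 35*g^4 + 45*g^3 + 18*g^2 - 66*g - 16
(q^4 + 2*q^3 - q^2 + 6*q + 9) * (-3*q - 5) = -3*q^5 - 11*q^4 - 7*q^3 - 13*q^2 - 57*q - 45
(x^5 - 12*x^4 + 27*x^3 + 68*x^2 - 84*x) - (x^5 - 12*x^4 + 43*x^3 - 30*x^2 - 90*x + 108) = -16*x^3 + 98*x^2 + 6*x - 108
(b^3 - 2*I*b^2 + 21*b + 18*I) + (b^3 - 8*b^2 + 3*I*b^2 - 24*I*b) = 2*b^3 - 8*b^2 + I*b^2 + 21*b - 24*I*b + 18*I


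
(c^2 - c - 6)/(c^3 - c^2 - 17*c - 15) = (-c^2 + c + 6)/(-c^3 + c^2 + 17*c + 15)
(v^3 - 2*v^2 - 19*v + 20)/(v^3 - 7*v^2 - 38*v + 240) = (v^2 + 3*v - 4)/(v^2 - 2*v - 48)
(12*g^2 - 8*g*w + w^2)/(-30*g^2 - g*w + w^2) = (-2*g + w)/(5*g + w)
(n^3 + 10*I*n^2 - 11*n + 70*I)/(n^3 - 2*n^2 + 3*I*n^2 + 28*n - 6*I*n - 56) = (n^2 + 3*I*n + 10)/(n^2 + n*(-2 - 4*I) + 8*I)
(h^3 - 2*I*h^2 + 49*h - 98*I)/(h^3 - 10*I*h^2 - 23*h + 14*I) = (h + 7*I)/(h - I)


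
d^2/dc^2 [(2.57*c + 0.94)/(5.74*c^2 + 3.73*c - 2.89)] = ((2.57*c + 0.94)*(11.48*c + 3.73)*(22.96*c + 7.46) - (88.5108*c + 29.9634)*(5.74*c^2 + 3.73*c - 2.89))/(5.74*c^2 + 3.73*c - 2.89)^3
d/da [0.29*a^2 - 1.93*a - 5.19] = 0.58*a - 1.93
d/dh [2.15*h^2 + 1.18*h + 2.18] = 4.3*h + 1.18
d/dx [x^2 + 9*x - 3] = 2*x + 9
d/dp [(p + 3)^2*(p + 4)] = (p + 3)*(3*p + 11)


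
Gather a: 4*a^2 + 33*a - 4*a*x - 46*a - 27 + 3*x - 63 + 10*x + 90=4*a^2 + a*(-4*x - 13) + 13*x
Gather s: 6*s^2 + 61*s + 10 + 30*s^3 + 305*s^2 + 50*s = 30*s^3 + 311*s^2 + 111*s + 10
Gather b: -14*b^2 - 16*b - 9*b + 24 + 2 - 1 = -14*b^2 - 25*b + 25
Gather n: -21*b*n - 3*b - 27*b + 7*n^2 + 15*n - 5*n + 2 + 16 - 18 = -30*b + 7*n^2 + n*(10 - 21*b)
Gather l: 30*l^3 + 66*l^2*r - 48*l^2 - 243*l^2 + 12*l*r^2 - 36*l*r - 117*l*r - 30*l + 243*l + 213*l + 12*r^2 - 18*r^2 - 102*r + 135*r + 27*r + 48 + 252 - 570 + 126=30*l^3 + l^2*(66*r - 291) + l*(12*r^2 - 153*r + 426) - 6*r^2 + 60*r - 144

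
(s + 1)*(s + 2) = s^2 + 3*s + 2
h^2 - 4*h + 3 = (h - 3)*(h - 1)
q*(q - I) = q^2 - I*q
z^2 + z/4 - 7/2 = (z - 7/4)*(z + 2)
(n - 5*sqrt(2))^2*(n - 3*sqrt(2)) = n^3 - 13*sqrt(2)*n^2 + 110*n - 150*sqrt(2)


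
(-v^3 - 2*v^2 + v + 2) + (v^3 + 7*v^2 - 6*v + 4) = 5*v^2 - 5*v + 6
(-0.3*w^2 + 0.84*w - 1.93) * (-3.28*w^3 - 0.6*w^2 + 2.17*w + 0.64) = 0.984*w^5 - 2.5752*w^4 + 5.1754*w^3 + 2.7888*w^2 - 3.6505*w - 1.2352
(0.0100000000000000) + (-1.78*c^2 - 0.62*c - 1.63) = -1.78*c^2 - 0.62*c - 1.62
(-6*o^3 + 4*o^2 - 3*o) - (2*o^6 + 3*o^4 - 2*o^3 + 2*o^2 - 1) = -2*o^6 - 3*o^4 - 4*o^3 + 2*o^2 - 3*o + 1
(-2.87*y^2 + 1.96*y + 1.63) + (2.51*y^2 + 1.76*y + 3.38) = -0.36*y^2 + 3.72*y + 5.01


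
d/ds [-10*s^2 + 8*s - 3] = 8 - 20*s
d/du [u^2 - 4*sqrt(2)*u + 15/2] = 2*u - 4*sqrt(2)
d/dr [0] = 0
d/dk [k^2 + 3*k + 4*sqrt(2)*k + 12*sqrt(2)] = 2*k + 3 + 4*sqrt(2)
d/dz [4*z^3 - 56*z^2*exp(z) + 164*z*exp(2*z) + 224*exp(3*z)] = -56*z^2*exp(z) + 12*z^2 + 328*z*exp(2*z) - 112*z*exp(z) + 672*exp(3*z) + 164*exp(2*z)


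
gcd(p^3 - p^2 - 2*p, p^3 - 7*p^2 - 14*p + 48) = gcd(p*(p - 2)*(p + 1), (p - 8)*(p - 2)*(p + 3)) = p - 2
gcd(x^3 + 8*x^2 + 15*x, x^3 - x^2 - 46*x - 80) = x + 5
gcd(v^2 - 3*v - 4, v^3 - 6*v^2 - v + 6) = v + 1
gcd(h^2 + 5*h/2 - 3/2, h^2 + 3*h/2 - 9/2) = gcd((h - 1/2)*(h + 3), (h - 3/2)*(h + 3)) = h + 3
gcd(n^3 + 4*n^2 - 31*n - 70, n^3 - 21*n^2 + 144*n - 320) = n - 5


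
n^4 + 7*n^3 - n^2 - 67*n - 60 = (n - 3)*(n + 1)*(n + 4)*(n + 5)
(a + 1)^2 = a^2 + 2*a + 1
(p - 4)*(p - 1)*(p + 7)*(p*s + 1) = p^4*s + 2*p^3*s + p^3 - 31*p^2*s + 2*p^2 + 28*p*s - 31*p + 28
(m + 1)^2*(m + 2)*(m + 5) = m^4 + 9*m^3 + 25*m^2 + 27*m + 10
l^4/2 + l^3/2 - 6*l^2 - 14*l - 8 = (l/2 + 1/2)*(l - 4)*(l + 2)^2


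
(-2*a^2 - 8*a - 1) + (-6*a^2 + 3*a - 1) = -8*a^2 - 5*a - 2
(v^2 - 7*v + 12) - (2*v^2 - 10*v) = -v^2 + 3*v + 12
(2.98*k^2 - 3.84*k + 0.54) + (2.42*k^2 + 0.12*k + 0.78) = 5.4*k^2 - 3.72*k + 1.32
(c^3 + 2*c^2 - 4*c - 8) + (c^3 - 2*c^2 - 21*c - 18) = 2*c^3 - 25*c - 26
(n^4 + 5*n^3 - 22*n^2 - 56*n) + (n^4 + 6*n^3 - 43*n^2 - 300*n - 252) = 2*n^4 + 11*n^3 - 65*n^2 - 356*n - 252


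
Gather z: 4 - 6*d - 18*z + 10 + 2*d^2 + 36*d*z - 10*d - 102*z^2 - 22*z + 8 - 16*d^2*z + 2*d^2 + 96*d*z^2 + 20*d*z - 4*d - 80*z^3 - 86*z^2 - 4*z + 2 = 4*d^2 - 20*d - 80*z^3 + z^2*(96*d - 188) + z*(-16*d^2 + 56*d - 44) + 24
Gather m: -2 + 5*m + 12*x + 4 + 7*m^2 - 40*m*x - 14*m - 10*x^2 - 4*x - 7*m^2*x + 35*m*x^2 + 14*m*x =m^2*(7 - 7*x) + m*(35*x^2 - 26*x - 9) - 10*x^2 + 8*x + 2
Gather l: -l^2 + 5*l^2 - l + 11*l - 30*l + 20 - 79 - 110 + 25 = 4*l^2 - 20*l - 144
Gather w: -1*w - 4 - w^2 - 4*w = -w^2 - 5*w - 4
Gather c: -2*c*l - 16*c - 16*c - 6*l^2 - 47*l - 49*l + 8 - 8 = c*(-2*l - 32) - 6*l^2 - 96*l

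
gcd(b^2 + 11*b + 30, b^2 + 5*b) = b + 5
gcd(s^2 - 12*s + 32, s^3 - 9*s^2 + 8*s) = s - 8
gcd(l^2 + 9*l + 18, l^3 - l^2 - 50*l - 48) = l + 6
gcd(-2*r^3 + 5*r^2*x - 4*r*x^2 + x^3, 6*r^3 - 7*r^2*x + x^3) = 2*r^2 - 3*r*x + x^2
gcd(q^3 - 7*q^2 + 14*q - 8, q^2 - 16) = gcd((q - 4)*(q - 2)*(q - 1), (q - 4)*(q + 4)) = q - 4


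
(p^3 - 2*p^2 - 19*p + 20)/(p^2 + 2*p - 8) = (p^2 - 6*p + 5)/(p - 2)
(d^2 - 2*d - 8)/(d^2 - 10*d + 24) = (d + 2)/(d - 6)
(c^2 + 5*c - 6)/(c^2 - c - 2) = (-c^2 - 5*c + 6)/(-c^2 + c + 2)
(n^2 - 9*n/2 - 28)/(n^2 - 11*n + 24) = (n + 7/2)/(n - 3)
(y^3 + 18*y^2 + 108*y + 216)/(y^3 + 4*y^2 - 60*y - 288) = (y + 6)/(y - 8)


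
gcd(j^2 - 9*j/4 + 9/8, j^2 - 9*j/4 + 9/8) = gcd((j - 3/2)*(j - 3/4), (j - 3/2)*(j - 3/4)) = j^2 - 9*j/4 + 9/8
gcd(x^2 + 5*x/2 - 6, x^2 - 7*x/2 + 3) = x - 3/2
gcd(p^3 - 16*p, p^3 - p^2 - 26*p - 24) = p + 4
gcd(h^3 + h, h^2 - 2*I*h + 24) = 1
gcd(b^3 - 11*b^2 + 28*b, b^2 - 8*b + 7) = b - 7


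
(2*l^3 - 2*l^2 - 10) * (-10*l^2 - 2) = -20*l^5 + 20*l^4 - 4*l^3 + 104*l^2 + 20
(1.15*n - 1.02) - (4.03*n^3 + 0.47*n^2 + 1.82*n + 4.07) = -4.03*n^3 - 0.47*n^2 - 0.67*n - 5.09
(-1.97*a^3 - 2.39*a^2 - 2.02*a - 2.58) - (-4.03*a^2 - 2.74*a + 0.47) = -1.97*a^3 + 1.64*a^2 + 0.72*a - 3.05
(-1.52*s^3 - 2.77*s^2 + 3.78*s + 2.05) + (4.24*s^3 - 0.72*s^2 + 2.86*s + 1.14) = 2.72*s^3 - 3.49*s^2 + 6.64*s + 3.19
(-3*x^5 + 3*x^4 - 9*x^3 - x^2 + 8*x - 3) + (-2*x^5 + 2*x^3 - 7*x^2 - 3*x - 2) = -5*x^5 + 3*x^4 - 7*x^3 - 8*x^2 + 5*x - 5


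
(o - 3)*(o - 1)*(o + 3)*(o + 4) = o^4 + 3*o^3 - 13*o^2 - 27*o + 36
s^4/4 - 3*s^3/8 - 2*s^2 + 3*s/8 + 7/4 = (s/2 + 1/2)*(s/2 + 1)*(s - 7/2)*(s - 1)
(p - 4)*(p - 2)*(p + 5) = p^3 - p^2 - 22*p + 40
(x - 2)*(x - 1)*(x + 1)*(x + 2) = x^4 - 5*x^2 + 4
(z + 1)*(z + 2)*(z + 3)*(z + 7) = z^4 + 13*z^3 + 53*z^2 + 83*z + 42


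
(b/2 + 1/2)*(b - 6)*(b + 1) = b^3/2 - 2*b^2 - 11*b/2 - 3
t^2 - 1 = (t - 1)*(t + 1)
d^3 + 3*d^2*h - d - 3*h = (d - 1)*(d + 1)*(d + 3*h)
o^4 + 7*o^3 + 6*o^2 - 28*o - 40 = (o - 2)*(o + 2)^2*(o + 5)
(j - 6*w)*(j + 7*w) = j^2 + j*w - 42*w^2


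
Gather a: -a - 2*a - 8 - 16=-3*a - 24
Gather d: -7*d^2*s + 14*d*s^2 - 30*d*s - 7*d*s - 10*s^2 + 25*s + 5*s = -7*d^2*s + d*(14*s^2 - 37*s) - 10*s^2 + 30*s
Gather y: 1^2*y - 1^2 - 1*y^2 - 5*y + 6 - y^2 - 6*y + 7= -2*y^2 - 10*y + 12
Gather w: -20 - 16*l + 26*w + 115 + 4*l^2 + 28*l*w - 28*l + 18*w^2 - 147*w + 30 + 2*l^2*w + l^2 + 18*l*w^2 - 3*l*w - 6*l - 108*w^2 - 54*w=5*l^2 - 50*l + w^2*(18*l - 90) + w*(2*l^2 + 25*l - 175) + 125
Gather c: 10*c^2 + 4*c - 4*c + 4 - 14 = 10*c^2 - 10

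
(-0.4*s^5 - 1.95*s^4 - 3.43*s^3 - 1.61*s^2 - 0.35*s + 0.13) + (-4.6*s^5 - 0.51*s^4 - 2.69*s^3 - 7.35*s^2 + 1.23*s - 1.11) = -5.0*s^5 - 2.46*s^4 - 6.12*s^3 - 8.96*s^2 + 0.88*s - 0.98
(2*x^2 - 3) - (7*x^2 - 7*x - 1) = -5*x^2 + 7*x - 2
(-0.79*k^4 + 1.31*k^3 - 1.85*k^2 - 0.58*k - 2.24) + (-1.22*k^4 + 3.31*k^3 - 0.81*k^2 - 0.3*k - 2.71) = -2.01*k^4 + 4.62*k^3 - 2.66*k^2 - 0.88*k - 4.95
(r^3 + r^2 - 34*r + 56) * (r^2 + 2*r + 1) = r^5 + 3*r^4 - 31*r^3 - 11*r^2 + 78*r + 56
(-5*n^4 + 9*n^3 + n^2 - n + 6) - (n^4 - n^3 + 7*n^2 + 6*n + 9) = -6*n^4 + 10*n^3 - 6*n^2 - 7*n - 3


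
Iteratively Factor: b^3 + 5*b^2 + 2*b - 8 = (b + 2)*(b^2 + 3*b - 4) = (b - 1)*(b + 2)*(b + 4)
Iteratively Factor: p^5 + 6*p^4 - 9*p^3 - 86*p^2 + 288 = (p + 4)*(p^4 + 2*p^3 - 17*p^2 - 18*p + 72) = (p + 3)*(p + 4)*(p^3 - p^2 - 14*p + 24) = (p - 3)*(p + 3)*(p + 4)*(p^2 + 2*p - 8) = (p - 3)*(p + 3)*(p + 4)^2*(p - 2)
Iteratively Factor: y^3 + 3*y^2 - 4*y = (y - 1)*(y^2 + 4*y) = y*(y - 1)*(y + 4)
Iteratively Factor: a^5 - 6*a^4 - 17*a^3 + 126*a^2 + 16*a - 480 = (a - 4)*(a^4 - 2*a^3 - 25*a^2 + 26*a + 120) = (a - 5)*(a - 4)*(a^3 + 3*a^2 - 10*a - 24) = (a - 5)*(a - 4)*(a - 3)*(a^2 + 6*a + 8) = (a - 5)*(a - 4)*(a - 3)*(a + 4)*(a + 2)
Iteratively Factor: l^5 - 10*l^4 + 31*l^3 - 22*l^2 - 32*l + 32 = (l - 4)*(l^4 - 6*l^3 + 7*l^2 + 6*l - 8) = (l - 4)*(l - 2)*(l^3 - 4*l^2 - l + 4) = (l - 4)*(l - 2)*(l - 1)*(l^2 - 3*l - 4) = (l - 4)^2*(l - 2)*(l - 1)*(l + 1)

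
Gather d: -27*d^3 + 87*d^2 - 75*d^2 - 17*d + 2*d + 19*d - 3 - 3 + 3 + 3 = -27*d^3 + 12*d^2 + 4*d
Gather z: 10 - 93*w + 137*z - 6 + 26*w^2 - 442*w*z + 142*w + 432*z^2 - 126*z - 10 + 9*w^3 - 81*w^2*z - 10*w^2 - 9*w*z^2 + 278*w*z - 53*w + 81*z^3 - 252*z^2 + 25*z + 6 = 9*w^3 + 16*w^2 - 4*w + 81*z^3 + z^2*(180 - 9*w) + z*(-81*w^2 - 164*w + 36)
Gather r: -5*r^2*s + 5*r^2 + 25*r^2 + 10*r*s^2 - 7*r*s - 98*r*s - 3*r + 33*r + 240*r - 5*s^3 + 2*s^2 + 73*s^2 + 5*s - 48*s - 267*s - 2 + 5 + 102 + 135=r^2*(30 - 5*s) + r*(10*s^2 - 105*s + 270) - 5*s^3 + 75*s^2 - 310*s + 240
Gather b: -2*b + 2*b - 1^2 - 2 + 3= 0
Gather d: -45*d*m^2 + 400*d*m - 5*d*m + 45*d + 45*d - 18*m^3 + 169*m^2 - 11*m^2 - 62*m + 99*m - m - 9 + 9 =d*(-45*m^2 + 395*m + 90) - 18*m^3 + 158*m^2 + 36*m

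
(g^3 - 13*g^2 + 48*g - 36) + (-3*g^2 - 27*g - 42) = g^3 - 16*g^2 + 21*g - 78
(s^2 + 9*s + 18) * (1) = s^2 + 9*s + 18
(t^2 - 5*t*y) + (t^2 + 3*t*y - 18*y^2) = 2*t^2 - 2*t*y - 18*y^2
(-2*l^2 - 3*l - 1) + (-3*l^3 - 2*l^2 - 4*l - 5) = -3*l^3 - 4*l^2 - 7*l - 6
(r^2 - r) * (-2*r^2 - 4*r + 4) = -2*r^4 - 2*r^3 + 8*r^2 - 4*r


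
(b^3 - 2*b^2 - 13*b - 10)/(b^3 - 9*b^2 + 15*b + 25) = (b + 2)/(b - 5)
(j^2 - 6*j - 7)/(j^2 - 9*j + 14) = (j + 1)/(j - 2)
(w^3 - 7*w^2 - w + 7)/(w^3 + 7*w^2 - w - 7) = (w - 7)/(w + 7)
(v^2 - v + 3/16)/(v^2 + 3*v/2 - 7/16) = (4*v - 3)/(4*v + 7)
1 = 1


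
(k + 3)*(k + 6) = k^2 + 9*k + 18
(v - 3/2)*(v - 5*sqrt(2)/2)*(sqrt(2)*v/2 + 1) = sqrt(2)*v^3/2 - 3*v^2/2 - 3*sqrt(2)*v^2/4 - 5*sqrt(2)*v/2 + 9*v/4 + 15*sqrt(2)/4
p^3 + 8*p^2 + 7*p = p*(p + 1)*(p + 7)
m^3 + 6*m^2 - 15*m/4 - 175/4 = (m - 5/2)*(m + 7/2)*(m + 5)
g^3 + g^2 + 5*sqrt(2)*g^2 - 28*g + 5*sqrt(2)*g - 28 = (g + 1)*(g - 2*sqrt(2))*(g + 7*sqrt(2))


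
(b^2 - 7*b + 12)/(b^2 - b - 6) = (b - 4)/(b + 2)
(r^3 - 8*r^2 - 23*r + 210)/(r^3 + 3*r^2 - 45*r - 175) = (r - 6)/(r + 5)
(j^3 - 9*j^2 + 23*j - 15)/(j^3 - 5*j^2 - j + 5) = (j - 3)/(j + 1)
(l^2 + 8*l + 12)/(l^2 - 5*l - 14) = (l + 6)/(l - 7)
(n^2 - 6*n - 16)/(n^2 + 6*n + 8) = (n - 8)/(n + 4)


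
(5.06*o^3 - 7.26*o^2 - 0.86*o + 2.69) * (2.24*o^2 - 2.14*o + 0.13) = 11.3344*o^5 - 27.0908*o^4 + 14.2678*o^3 + 6.9222*o^2 - 5.8684*o + 0.3497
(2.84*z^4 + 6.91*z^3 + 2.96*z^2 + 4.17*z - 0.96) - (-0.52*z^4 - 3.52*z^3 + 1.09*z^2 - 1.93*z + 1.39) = 3.36*z^4 + 10.43*z^3 + 1.87*z^2 + 6.1*z - 2.35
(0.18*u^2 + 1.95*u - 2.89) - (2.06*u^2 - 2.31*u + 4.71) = -1.88*u^2 + 4.26*u - 7.6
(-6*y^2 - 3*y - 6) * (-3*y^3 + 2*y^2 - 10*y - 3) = 18*y^5 - 3*y^4 + 72*y^3 + 36*y^2 + 69*y + 18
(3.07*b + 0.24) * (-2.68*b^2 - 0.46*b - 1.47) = -8.2276*b^3 - 2.0554*b^2 - 4.6233*b - 0.3528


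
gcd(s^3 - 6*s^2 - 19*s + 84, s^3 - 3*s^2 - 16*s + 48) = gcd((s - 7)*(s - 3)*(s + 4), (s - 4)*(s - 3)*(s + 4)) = s^2 + s - 12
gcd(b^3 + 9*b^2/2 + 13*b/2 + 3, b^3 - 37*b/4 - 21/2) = b^2 + 7*b/2 + 3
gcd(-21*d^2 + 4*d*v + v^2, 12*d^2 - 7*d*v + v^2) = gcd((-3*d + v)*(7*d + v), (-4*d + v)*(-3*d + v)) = -3*d + v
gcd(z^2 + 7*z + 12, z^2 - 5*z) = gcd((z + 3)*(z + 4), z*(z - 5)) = 1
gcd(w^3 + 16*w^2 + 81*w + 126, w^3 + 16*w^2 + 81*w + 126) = w^3 + 16*w^2 + 81*w + 126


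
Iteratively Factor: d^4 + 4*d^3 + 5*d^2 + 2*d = (d + 1)*(d^3 + 3*d^2 + 2*d) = (d + 1)*(d + 2)*(d^2 + d) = (d + 1)^2*(d + 2)*(d)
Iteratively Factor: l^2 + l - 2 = (l + 2)*(l - 1)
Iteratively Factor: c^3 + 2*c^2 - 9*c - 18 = (c - 3)*(c^2 + 5*c + 6) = (c - 3)*(c + 2)*(c + 3)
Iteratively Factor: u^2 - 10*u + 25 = (u - 5)*(u - 5)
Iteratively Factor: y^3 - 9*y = (y)*(y^2 - 9) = y*(y + 3)*(y - 3)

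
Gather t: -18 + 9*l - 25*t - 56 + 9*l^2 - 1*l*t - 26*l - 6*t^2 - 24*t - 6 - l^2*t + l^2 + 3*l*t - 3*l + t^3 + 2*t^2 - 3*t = 10*l^2 - 20*l + t^3 - 4*t^2 + t*(-l^2 + 2*l - 52) - 80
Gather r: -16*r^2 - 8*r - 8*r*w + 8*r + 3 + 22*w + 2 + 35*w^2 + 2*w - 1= -16*r^2 - 8*r*w + 35*w^2 + 24*w + 4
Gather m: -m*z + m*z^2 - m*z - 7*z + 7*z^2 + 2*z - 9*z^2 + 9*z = m*(z^2 - 2*z) - 2*z^2 + 4*z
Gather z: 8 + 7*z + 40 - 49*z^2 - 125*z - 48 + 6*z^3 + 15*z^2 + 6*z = 6*z^3 - 34*z^2 - 112*z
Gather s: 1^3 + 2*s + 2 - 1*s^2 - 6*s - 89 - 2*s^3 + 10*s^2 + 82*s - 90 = -2*s^3 + 9*s^2 + 78*s - 176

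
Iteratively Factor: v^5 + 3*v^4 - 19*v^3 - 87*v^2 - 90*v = (v + 3)*(v^4 - 19*v^2 - 30*v) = (v + 3)^2*(v^3 - 3*v^2 - 10*v) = (v - 5)*(v + 3)^2*(v^2 + 2*v) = v*(v - 5)*(v + 3)^2*(v + 2)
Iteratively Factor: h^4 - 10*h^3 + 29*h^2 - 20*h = (h)*(h^3 - 10*h^2 + 29*h - 20) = h*(h - 1)*(h^2 - 9*h + 20) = h*(h - 4)*(h - 1)*(h - 5)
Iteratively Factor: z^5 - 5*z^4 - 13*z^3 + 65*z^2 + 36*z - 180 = (z - 2)*(z^4 - 3*z^3 - 19*z^2 + 27*z + 90) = (z - 5)*(z - 2)*(z^3 + 2*z^2 - 9*z - 18) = (z - 5)*(z - 3)*(z - 2)*(z^2 + 5*z + 6) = (z - 5)*(z - 3)*(z - 2)*(z + 3)*(z + 2)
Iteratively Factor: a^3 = (a)*(a^2) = a^2*(a)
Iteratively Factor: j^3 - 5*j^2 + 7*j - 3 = (j - 1)*(j^2 - 4*j + 3) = (j - 1)^2*(j - 3)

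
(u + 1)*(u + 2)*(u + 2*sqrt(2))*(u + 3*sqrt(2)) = u^4 + 3*u^3 + 5*sqrt(2)*u^3 + 14*u^2 + 15*sqrt(2)*u^2 + 10*sqrt(2)*u + 36*u + 24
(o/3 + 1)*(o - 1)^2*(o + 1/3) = o^4/3 + 4*o^3/9 - 14*o^2/9 + 4*o/9 + 1/3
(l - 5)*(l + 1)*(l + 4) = l^3 - 21*l - 20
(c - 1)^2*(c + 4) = c^3 + 2*c^2 - 7*c + 4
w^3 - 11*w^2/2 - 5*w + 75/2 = (w - 5)*(w - 3)*(w + 5/2)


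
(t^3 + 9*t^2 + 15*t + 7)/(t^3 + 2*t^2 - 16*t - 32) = (t^3 + 9*t^2 + 15*t + 7)/(t^3 + 2*t^2 - 16*t - 32)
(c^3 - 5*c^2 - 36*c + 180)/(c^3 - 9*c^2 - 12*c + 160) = (c^2 - 36)/(c^2 - 4*c - 32)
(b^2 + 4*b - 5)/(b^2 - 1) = (b + 5)/(b + 1)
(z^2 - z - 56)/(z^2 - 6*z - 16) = (z + 7)/(z + 2)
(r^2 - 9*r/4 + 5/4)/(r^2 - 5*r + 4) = (r - 5/4)/(r - 4)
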